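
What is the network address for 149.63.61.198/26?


IP:   10010101.00111111.00111101.11000110
Mask: 11111111.11111111.11111111.11000000
AND operation:
Net:  10010101.00111111.00111101.11000000
Network: 149.63.61.192/26


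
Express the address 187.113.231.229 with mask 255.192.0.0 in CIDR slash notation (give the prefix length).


Binary: 11111111.11000000.00000000.00000000
Count leading 1s
Prefix: /10


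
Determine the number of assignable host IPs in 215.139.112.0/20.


Host bits = 32 - 20 = 12
Total addresses = 2^12 = 4096
Usable = total - 2 (network and broadcast)
Usable hosts: 4094


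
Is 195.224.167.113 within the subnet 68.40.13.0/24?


Subnet network: 68.40.13.0
Test IP AND mask: 195.224.167.0
No, 195.224.167.113 is not in 68.40.13.0/24


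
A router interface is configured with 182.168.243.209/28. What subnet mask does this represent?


/28 means 28 network bits, 4 host bits
Binary: 11111111111111111111111111110000
Mask: 255.255.255.240


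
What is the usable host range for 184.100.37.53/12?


Network: 184.96.0.0
Broadcast: 184.111.255.255
First usable = network + 1
Last usable = broadcast - 1
Range: 184.96.0.1 to 184.111.255.254


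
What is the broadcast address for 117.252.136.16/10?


Network: 117.192.0.0/10
Host bits = 22
Set all host bits to 1:
Broadcast: 117.255.255.255


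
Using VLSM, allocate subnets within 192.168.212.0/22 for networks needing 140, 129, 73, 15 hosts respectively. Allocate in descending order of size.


140 hosts -> /24 (254 usable): 192.168.212.0/24
129 hosts -> /24 (254 usable): 192.168.213.0/24
73 hosts -> /25 (126 usable): 192.168.214.0/25
15 hosts -> /27 (30 usable): 192.168.214.128/27
Allocation: 192.168.212.0/24 (140 hosts, 254 usable); 192.168.213.0/24 (129 hosts, 254 usable); 192.168.214.0/25 (73 hosts, 126 usable); 192.168.214.128/27 (15 hosts, 30 usable)


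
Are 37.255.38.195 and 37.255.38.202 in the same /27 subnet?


Mask: 255.255.255.224
37.255.38.195 AND mask = 37.255.38.192
37.255.38.202 AND mask = 37.255.38.192
Yes, same subnet (37.255.38.192)


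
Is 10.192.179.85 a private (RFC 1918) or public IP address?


RFC 1918 private ranges:
  10.0.0.0/8 (10.0.0.0 - 10.255.255.255)
  172.16.0.0/12 (172.16.0.0 - 172.31.255.255)
  192.168.0.0/16 (192.168.0.0 - 192.168.255.255)
Private (in 10.0.0.0/8)


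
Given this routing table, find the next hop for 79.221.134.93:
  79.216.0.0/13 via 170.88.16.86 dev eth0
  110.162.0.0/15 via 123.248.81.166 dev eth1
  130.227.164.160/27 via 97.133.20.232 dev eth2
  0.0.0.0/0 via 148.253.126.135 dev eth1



Longest prefix match for 79.221.134.93:
  /13 79.216.0.0: MATCH
  /15 110.162.0.0: no
  /27 130.227.164.160: no
  /0 0.0.0.0: MATCH
Selected: next-hop 170.88.16.86 via eth0 (matched /13)


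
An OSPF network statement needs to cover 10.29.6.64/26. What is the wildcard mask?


Subnet mask: 255.255.255.192
Wildcard = 255.255.255.255 - subnet mask
255 - 255 = 0
255 - 255 = 0
255 - 255 = 0
255 - 192 = 63
Wildcard: 0.0.0.63


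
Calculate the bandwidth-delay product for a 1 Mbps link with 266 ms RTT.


BDP = bandwidth * RTT
= 1 Mbps * 266 ms
= 1 * 1e6 * 266 / 1000 bits
= 266000 bits
= 33250 bytes
= 32.4707 KB
BDP = 266000 bits (33250 bytes)


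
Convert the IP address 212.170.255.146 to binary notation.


212 = 11010100
170 = 10101010
255 = 11111111
146 = 10010010
Binary: 11010100.10101010.11111111.10010010


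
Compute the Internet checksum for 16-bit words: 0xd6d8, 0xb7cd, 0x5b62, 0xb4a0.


Sum all words (with carry folding):
+ 0xd6d8 = 0xd6d8
+ 0xb7cd = 0x8ea6
+ 0x5b62 = 0xea08
+ 0xb4a0 = 0x9ea9
One's complement: ~0x9ea9
Checksum = 0x6156


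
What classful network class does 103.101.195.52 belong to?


First octet: 103
Binary: 01100111
0xxxxxxx -> Class A (1-126)
Class A, default mask 255.0.0.0 (/8)


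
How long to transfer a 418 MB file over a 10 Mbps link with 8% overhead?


Effective throughput = 10 * (1 - 8/100) = 9.2 Mbps
File size in Mb = 418 * 8 = 3344 Mb
Time = 3344 / 9.2
Time = 363.4783 seconds


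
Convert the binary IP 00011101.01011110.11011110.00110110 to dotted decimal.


00011101 = 29
01011110 = 94
11011110 = 222
00110110 = 54
IP: 29.94.222.54


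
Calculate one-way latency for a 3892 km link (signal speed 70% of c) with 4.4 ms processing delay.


Speed = 0.7 * 3e5 km/s = 210000 km/s
Propagation delay = 3892 / 210000 = 0.0185 s = 18.5333 ms
Processing delay = 4.4 ms
Total one-way latency = 22.9333 ms


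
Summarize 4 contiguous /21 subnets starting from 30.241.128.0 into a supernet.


Original prefix: /21
Number of subnets: 4 = 2^2
New prefix = 21 - 2 = 19
Supernet: 30.241.128.0/19


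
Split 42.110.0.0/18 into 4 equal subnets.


New prefix = 18 + 2 = 20
Each subnet has 4096 addresses
  42.110.0.0/20
  42.110.16.0/20
  42.110.32.0/20
  42.110.48.0/20
Subnets: 42.110.0.0/20, 42.110.16.0/20, 42.110.32.0/20, 42.110.48.0/20


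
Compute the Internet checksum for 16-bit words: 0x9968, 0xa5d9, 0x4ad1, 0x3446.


Sum all words (with carry folding):
+ 0x9968 = 0x9968
+ 0xa5d9 = 0x3f42
+ 0x4ad1 = 0x8a13
+ 0x3446 = 0xbe59
One's complement: ~0xbe59
Checksum = 0x41a6


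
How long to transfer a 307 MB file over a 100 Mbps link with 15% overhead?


Effective throughput = 100 * (1 - 15/100) = 85 Mbps
File size in Mb = 307 * 8 = 2456 Mb
Time = 2456 / 85
Time = 28.8941 seconds


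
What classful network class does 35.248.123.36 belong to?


First octet: 35
Binary: 00100011
0xxxxxxx -> Class A (1-126)
Class A, default mask 255.0.0.0 (/8)


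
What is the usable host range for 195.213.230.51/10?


Network: 195.192.0.0
Broadcast: 195.255.255.255
First usable = network + 1
Last usable = broadcast - 1
Range: 195.192.0.1 to 195.255.255.254


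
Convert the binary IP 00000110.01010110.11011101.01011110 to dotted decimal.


00000110 = 6
01010110 = 86
11011101 = 221
01011110 = 94
IP: 6.86.221.94


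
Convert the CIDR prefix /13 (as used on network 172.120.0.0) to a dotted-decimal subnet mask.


/13 means 13 network bits, 19 host bits
Binary: 11111111111110000000000000000000
Mask: 255.248.0.0


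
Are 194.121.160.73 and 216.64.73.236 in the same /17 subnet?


Mask: 255.255.128.0
194.121.160.73 AND mask = 194.121.128.0
216.64.73.236 AND mask = 216.64.0.0
No, different subnets (194.121.128.0 vs 216.64.0.0)


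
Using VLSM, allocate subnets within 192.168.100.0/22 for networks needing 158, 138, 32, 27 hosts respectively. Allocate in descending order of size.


158 hosts -> /24 (254 usable): 192.168.100.0/24
138 hosts -> /24 (254 usable): 192.168.101.0/24
32 hosts -> /26 (62 usable): 192.168.102.0/26
27 hosts -> /27 (30 usable): 192.168.102.64/27
Allocation: 192.168.100.0/24 (158 hosts, 254 usable); 192.168.101.0/24 (138 hosts, 254 usable); 192.168.102.0/26 (32 hosts, 62 usable); 192.168.102.64/27 (27 hosts, 30 usable)


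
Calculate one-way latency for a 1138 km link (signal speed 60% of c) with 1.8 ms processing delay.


Speed = 0.6 * 3e5 km/s = 180000 km/s
Propagation delay = 1138 / 180000 = 0.0063 s = 6.3222 ms
Processing delay = 1.8 ms
Total one-way latency = 8.1222 ms


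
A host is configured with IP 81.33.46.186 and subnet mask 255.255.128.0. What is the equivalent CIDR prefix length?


Binary: 11111111.11111111.10000000.00000000
Count leading 1s
Prefix: /17


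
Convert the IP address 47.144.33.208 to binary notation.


47 = 00101111
144 = 10010000
33 = 00100001
208 = 11010000
Binary: 00101111.10010000.00100001.11010000


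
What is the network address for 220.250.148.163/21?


IP:   11011100.11111010.10010100.10100011
Mask: 11111111.11111111.11111000.00000000
AND operation:
Net:  11011100.11111010.10010000.00000000
Network: 220.250.144.0/21


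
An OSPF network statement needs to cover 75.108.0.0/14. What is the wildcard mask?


Subnet mask: 255.252.0.0
Wildcard = 255.255.255.255 - subnet mask
255 - 255 = 0
255 - 252 = 3
255 - 0 = 255
255 - 0 = 255
Wildcard: 0.3.255.255


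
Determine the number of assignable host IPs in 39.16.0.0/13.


Host bits = 32 - 13 = 19
Total addresses = 2^19 = 524288
Usable = total - 2 (network and broadcast)
Usable hosts: 524286


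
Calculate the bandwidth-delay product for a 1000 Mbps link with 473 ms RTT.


BDP = bandwidth * RTT
= 1000 Mbps * 473 ms
= 1000 * 1e6 * 473 / 1000 bits
= 473000000 bits
= 59125000 bytes
= 57739.2578 KB
BDP = 473000000 bits (59125000 bytes)


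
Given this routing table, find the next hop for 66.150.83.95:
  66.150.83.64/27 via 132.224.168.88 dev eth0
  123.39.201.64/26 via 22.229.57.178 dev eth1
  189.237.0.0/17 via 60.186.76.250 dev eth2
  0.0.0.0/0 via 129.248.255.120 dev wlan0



Longest prefix match for 66.150.83.95:
  /27 66.150.83.64: MATCH
  /26 123.39.201.64: no
  /17 189.237.0.0: no
  /0 0.0.0.0: MATCH
Selected: next-hop 132.224.168.88 via eth0 (matched /27)


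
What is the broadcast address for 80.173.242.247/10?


Network: 80.128.0.0/10
Host bits = 22
Set all host bits to 1:
Broadcast: 80.191.255.255


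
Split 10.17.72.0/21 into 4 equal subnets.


New prefix = 21 + 2 = 23
Each subnet has 512 addresses
  10.17.72.0/23
  10.17.74.0/23
  10.17.76.0/23
  10.17.78.0/23
Subnets: 10.17.72.0/23, 10.17.74.0/23, 10.17.76.0/23, 10.17.78.0/23


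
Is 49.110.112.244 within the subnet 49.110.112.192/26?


Subnet network: 49.110.112.192
Test IP AND mask: 49.110.112.192
Yes, 49.110.112.244 is in 49.110.112.192/26


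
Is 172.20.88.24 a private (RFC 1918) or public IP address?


RFC 1918 private ranges:
  10.0.0.0/8 (10.0.0.0 - 10.255.255.255)
  172.16.0.0/12 (172.16.0.0 - 172.31.255.255)
  192.168.0.0/16 (192.168.0.0 - 192.168.255.255)
Private (in 172.16.0.0/12)


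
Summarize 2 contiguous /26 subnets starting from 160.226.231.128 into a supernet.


Original prefix: /26
Number of subnets: 2 = 2^1
New prefix = 26 - 1 = 25
Supernet: 160.226.231.128/25


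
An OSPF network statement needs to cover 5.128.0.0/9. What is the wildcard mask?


Subnet mask: 255.128.0.0
Wildcard = 255.255.255.255 - subnet mask
255 - 255 = 0
255 - 128 = 127
255 - 0 = 255
255 - 0 = 255
Wildcard: 0.127.255.255


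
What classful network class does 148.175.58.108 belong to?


First octet: 148
Binary: 10010100
10xxxxxx -> Class B (128-191)
Class B, default mask 255.255.0.0 (/16)


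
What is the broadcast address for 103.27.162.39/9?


Network: 103.0.0.0/9
Host bits = 23
Set all host bits to 1:
Broadcast: 103.127.255.255


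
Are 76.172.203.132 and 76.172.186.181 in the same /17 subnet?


Mask: 255.255.128.0
76.172.203.132 AND mask = 76.172.128.0
76.172.186.181 AND mask = 76.172.128.0
Yes, same subnet (76.172.128.0)


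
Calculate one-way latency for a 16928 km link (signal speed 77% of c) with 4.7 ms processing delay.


Speed = 0.77 * 3e5 km/s = 231000 km/s
Propagation delay = 16928 / 231000 = 0.0733 s = 73.2814 ms
Processing delay = 4.7 ms
Total one-way latency = 77.9814 ms


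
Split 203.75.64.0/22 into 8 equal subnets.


New prefix = 22 + 3 = 25
Each subnet has 128 addresses
  203.75.64.0/25
  203.75.64.128/25
  203.75.65.0/25
  203.75.65.128/25
  203.75.66.0/25
  203.75.66.128/25
  203.75.67.0/25
  203.75.67.128/25
Subnets: 203.75.64.0/25, 203.75.64.128/25, 203.75.65.0/25, 203.75.65.128/25, 203.75.66.0/25, 203.75.66.128/25, 203.75.67.0/25, 203.75.67.128/25


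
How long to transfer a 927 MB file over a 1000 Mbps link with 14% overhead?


Effective throughput = 1000 * (1 - 14/100) = 860 Mbps
File size in Mb = 927 * 8 = 7416 Mb
Time = 7416 / 860
Time = 8.6233 seconds


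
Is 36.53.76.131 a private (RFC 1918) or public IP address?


RFC 1918 private ranges:
  10.0.0.0/8 (10.0.0.0 - 10.255.255.255)
  172.16.0.0/12 (172.16.0.0 - 172.31.255.255)
  192.168.0.0/16 (192.168.0.0 - 192.168.255.255)
Public (not in any RFC 1918 range)


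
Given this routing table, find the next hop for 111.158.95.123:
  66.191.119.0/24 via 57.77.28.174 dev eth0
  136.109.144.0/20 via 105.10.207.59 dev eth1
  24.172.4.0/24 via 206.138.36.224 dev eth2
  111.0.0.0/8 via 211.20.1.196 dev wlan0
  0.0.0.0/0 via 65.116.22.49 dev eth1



Longest prefix match for 111.158.95.123:
  /24 66.191.119.0: no
  /20 136.109.144.0: no
  /24 24.172.4.0: no
  /8 111.0.0.0: MATCH
  /0 0.0.0.0: MATCH
Selected: next-hop 211.20.1.196 via wlan0 (matched /8)


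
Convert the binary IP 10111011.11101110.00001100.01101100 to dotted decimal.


10111011 = 187
11101110 = 238
00001100 = 12
01101100 = 108
IP: 187.238.12.108


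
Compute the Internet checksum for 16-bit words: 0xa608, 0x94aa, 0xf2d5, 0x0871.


Sum all words (with carry folding):
+ 0xa608 = 0xa608
+ 0x94aa = 0x3ab3
+ 0xf2d5 = 0x2d89
+ 0x0871 = 0x35fa
One's complement: ~0x35fa
Checksum = 0xca05


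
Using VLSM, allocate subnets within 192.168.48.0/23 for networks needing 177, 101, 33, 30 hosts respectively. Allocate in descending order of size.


177 hosts -> /24 (254 usable): 192.168.48.0/24
101 hosts -> /25 (126 usable): 192.168.49.0/25
33 hosts -> /26 (62 usable): 192.168.49.128/26
30 hosts -> /27 (30 usable): 192.168.49.192/27
Allocation: 192.168.48.0/24 (177 hosts, 254 usable); 192.168.49.0/25 (101 hosts, 126 usable); 192.168.49.128/26 (33 hosts, 62 usable); 192.168.49.192/27 (30 hosts, 30 usable)


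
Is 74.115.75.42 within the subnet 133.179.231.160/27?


Subnet network: 133.179.231.160
Test IP AND mask: 74.115.75.32
No, 74.115.75.42 is not in 133.179.231.160/27


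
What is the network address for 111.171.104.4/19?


IP:   01101111.10101011.01101000.00000100
Mask: 11111111.11111111.11100000.00000000
AND operation:
Net:  01101111.10101011.01100000.00000000
Network: 111.171.96.0/19


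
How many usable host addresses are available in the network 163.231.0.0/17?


Host bits = 32 - 17 = 15
Total addresses = 2^15 = 32768
Usable = total - 2 (network and broadcast)
Usable hosts: 32766


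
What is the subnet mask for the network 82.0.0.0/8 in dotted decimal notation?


/8 means 8 network bits, 24 host bits
Binary: 11111111000000000000000000000000
Mask: 255.0.0.0


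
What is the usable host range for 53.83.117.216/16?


Network: 53.83.0.0
Broadcast: 53.83.255.255
First usable = network + 1
Last usable = broadcast - 1
Range: 53.83.0.1 to 53.83.255.254


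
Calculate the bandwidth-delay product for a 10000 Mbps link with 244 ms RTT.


BDP = bandwidth * RTT
= 10000 Mbps * 244 ms
= 10000 * 1e6 * 244 / 1000 bits
= 2440000000 bits
= 305000000 bytes
= 297851.5625 KB
BDP = 2440000000 bits (305000000 bytes)


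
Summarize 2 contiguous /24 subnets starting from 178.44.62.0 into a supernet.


Original prefix: /24
Number of subnets: 2 = 2^1
New prefix = 24 - 1 = 23
Supernet: 178.44.62.0/23


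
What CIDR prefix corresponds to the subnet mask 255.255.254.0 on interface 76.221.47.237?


Binary: 11111111.11111111.11111110.00000000
Count leading 1s
Prefix: /23


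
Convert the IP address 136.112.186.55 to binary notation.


136 = 10001000
112 = 01110000
186 = 10111010
55 = 00110111
Binary: 10001000.01110000.10111010.00110111


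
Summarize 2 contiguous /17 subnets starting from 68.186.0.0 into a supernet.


Original prefix: /17
Number of subnets: 2 = 2^1
New prefix = 17 - 1 = 16
Supernet: 68.186.0.0/16


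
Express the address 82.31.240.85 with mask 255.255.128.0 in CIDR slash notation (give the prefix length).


Binary: 11111111.11111111.10000000.00000000
Count leading 1s
Prefix: /17


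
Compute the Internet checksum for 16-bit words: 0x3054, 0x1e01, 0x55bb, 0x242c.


Sum all words (with carry folding):
+ 0x3054 = 0x3054
+ 0x1e01 = 0x4e55
+ 0x55bb = 0xa410
+ 0x242c = 0xc83c
One's complement: ~0xc83c
Checksum = 0x37c3


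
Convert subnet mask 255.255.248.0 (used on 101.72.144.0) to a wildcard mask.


Subnet mask: 255.255.248.0
Wildcard = 255.255.255.255 - subnet mask
255 - 255 = 0
255 - 255 = 0
255 - 248 = 7
255 - 0 = 255
Wildcard: 0.0.7.255


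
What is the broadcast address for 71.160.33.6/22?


Network: 71.160.32.0/22
Host bits = 10
Set all host bits to 1:
Broadcast: 71.160.35.255


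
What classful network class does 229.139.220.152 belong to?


First octet: 229
Binary: 11100101
1110xxxx -> Class D (224-239)
Class D (multicast), default mask N/A


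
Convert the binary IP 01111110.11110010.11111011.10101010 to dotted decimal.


01111110 = 126
11110010 = 242
11111011 = 251
10101010 = 170
IP: 126.242.251.170


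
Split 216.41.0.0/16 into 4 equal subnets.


New prefix = 16 + 2 = 18
Each subnet has 16384 addresses
  216.41.0.0/18
  216.41.64.0/18
  216.41.128.0/18
  216.41.192.0/18
Subnets: 216.41.0.0/18, 216.41.64.0/18, 216.41.128.0/18, 216.41.192.0/18


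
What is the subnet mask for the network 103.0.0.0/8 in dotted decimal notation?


/8 means 8 network bits, 24 host bits
Binary: 11111111000000000000000000000000
Mask: 255.0.0.0


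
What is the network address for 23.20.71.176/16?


IP:   00010111.00010100.01000111.10110000
Mask: 11111111.11111111.00000000.00000000
AND operation:
Net:  00010111.00010100.00000000.00000000
Network: 23.20.0.0/16


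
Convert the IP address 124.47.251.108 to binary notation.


124 = 01111100
47 = 00101111
251 = 11111011
108 = 01101100
Binary: 01111100.00101111.11111011.01101100


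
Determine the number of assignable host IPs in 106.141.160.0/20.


Host bits = 32 - 20 = 12
Total addresses = 2^12 = 4096
Usable = total - 2 (network and broadcast)
Usable hosts: 4094


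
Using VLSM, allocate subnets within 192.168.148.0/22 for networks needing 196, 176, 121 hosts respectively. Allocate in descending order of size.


196 hosts -> /24 (254 usable): 192.168.148.0/24
176 hosts -> /24 (254 usable): 192.168.149.0/24
121 hosts -> /25 (126 usable): 192.168.150.0/25
Allocation: 192.168.148.0/24 (196 hosts, 254 usable); 192.168.149.0/24 (176 hosts, 254 usable); 192.168.150.0/25 (121 hosts, 126 usable)


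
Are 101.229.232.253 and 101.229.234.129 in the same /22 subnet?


Mask: 255.255.252.0
101.229.232.253 AND mask = 101.229.232.0
101.229.234.129 AND mask = 101.229.232.0
Yes, same subnet (101.229.232.0)


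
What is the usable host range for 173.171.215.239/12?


Network: 173.160.0.0
Broadcast: 173.175.255.255
First usable = network + 1
Last usable = broadcast - 1
Range: 173.160.0.1 to 173.175.255.254


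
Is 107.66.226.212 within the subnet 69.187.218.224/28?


Subnet network: 69.187.218.224
Test IP AND mask: 107.66.226.208
No, 107.66.226.212 is not in 69.187.218.224/28


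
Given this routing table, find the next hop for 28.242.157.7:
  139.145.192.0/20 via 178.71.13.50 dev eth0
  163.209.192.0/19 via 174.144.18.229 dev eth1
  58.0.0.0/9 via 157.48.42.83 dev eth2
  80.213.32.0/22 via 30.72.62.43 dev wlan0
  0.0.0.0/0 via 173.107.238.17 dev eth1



Longest prefix match for 28.242.157.7:
  /20 139.145.192.0: no
  /19 163.209.192.0: no
  /9 58.0.0.0: no
  /22 80.213.32.0: no
  /0 0.0.0.0: MATCH
Selected: next-hop 173.107.238.17 via eth1 (matched /0)


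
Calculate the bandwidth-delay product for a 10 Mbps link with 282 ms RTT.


BDP = bandwidth * RTT
= 10 Mbps * 282 ms
= 10 * 1e6 * 282 / 1000 bits
= 2820000 bits
= 352500 bytes
= 344.2383 KB
BDP = 2820000 bits (352500 bytes)


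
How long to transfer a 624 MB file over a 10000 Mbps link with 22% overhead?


Effective throughput = 10000 * (1 - 22/100) = 7800 Mbps
File size in Mb = 624 * 8 = 4992 Mb
Time = 4992 / 7800
Time = 0.64 seconds


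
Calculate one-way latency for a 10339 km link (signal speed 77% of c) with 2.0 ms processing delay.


Speed = 0.77 * 3e5 km/s = 231000 km/s
Propagation delay = 10339 / 231000 = 0.0448 s = 44.7576 ms
Processing delay = 2.0 ms
Total one-way latency = 46.7576 ms


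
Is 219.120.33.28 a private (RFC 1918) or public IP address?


RFC 1918 private ranges:
  10.0.0.0/8 (10.0.0.0 - 10.255.255.255)
  172.16.0.0/12 (172.16.0.0 - 172.31.255.255)
  192.168.0.0/16 (192.168.0.0 - 192.168.255.255)
Public (not in any RFC 1918 range)


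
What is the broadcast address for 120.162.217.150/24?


Network: 120.162.217.0/24
Host bits = 8
Set all host bits to 1:
Broadcast: 120.162.217.255


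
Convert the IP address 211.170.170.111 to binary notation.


211 = 11010011
170 = 10101010
170 = 10101010
111 = 01101111
Binary: 11010011.10101010.10101010.01101111


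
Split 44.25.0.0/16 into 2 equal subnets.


New prefix = 16 + 1 = 17
Each subnet has 32768 addresses
  44.25.0.0/17
  44.25.128.0/17
Subnets: 44.25.0.0/17, 44.25.128.0/17


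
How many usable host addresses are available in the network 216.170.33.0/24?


Host bits = 32 - 24 = 8
Total addresses = 2^8 = 256
Usable = total - 2 (network and broadcast)
Usable hosts: 254


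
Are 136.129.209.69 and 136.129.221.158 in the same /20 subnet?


Mask: 255.255.240.0
136.129.209.69 AND mask = 136.129.208.0
136.129.221.158 AND mask = 136.129.208.0
Yes, same subnet (136.129.208.0)


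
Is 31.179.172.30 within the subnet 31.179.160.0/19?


Subnet network: 31.179.160.0
Test IP AND mask: 31.179.160.0
Yes, 31.179.172.30 is in 31.179.160.0/19


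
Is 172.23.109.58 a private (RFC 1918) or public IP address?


RFC 1918 private ranges:
  10.0.0.0/8 (10.0.0.0 - 10.255.255.255)
  172.16.0.0/12 (172.16.0.0 - 172.31.255.255)
  192.168.0.0/16 (192.168.0.0 - 192.168.255.255)
Private (in 172.16.0.0/12)


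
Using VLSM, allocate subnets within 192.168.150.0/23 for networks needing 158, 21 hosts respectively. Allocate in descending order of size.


158 hosts -> /24 (254 usable): 192.168.150.0/24
21 hosts -> /27 (30 usable): 192.168.151.0/27
Allocation: 192.168.150.0/24 (158 hosts, 254 usable); 192.168.151.0/27 (21 hosts, 30 usable)


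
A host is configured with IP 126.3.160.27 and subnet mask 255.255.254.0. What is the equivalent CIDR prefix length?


Binary: 11111111.11111111.11111110.00000000
Count leading 1s
Prefix: /23


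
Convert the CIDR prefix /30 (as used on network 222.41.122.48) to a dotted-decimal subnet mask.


/30 means 30 network bits, 2 host bits
Binary: 11111111111111111111111111111100
Mask: 255.255.255.252


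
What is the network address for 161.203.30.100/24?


IP:   10100001.11001011.00011110.01100100
Mask: 11111111.11111111.11111111.00000000
AND operation:
Net:  10100001.11001011.00011110.00000000
Network: 161.203.30.0/24


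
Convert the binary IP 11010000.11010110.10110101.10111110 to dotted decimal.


11010000 = 208
11010110 = 214
10110101 = 181
10111110 = 190
IP: 208.214.181.190


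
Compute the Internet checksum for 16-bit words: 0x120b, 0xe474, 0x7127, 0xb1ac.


Sum all words (with carry folding):
+ 0x120b = 0x120b
+ 0xe474 = 0xf67f
+ 0x7127 = 0x67a7
+ 0xb1ac = 0x1954
One's complement: ~0x1954
Checksum = 0xe6ab


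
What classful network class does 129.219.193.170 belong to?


First octet: 129
Binary: 10000001
10xxxxxx -> Class B (128-191)
Class B, default mask 255.255.0.0 (/16)


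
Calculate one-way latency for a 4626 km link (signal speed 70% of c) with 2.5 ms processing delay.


Speed = 0.7 * 3e5 km/s = 210000 km/s
Propagation delay = 4626 / 210000 = 0.022 s = 22.0286 ms
Processing delay = 2.5 ms
Total one-way latency = 24.5286 ms


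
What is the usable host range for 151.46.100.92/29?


Network: 151.46.100.88
Broadcast: 151.46.100.95
First usable = network + 1
Last usable = broadcast - 1
Range: 151.46.100.89 to 151.46.100.94


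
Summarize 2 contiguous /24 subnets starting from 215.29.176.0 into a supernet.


Original prefix: /24
Number of subnets: 2 = 2^1
New prefix = 24 - 1 = 23
Supernet: 215.29.176.0/23


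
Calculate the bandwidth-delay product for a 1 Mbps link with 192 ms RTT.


BDP = bandwidth * RTT
= 1 Mbps * 192 ms
= 1 * 1e6 * 192 / 1000 bits
= 192000 bits
= 24000 bytes
= 23.4375 KB
BDP = 192000 bits (24000 bytes)


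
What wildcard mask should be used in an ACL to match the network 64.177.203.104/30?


Subnet mask: 255.255.255.252
Wildcard = 255.255.255.255 - subnet mask
255 - 255 = 0
255 - 255 = 0
255 - 255 = 0
255 - 252 = 3
Wildcard: 0.0.0.3


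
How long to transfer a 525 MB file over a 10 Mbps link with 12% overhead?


Effective throughput = 10 * (1 - 12/100) = 8.8 Mbps
File size in Mb = 525 * 8 = 4200 Mb
Time = 4200 / 8.8
Time = 477.2727 seconds


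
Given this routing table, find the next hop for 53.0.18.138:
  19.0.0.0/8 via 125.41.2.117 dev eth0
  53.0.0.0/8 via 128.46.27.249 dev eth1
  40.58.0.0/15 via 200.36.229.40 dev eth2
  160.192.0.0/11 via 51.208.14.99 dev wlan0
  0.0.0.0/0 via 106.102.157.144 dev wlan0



Longest prefix match for 53.0.18.138:
  /8 19.0.0.0: no
  /8 53.0.0.0: MATCH
  /15 40.58.0.0: no
  /11 160.192.0.0: no
  /0 0.0.0.0: MATCH
Selected: next-hop 128.46.27.249 via eth1 (matched /8)


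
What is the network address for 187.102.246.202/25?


IP:   10111011.01100110.11110110.11001010
Mask: 11111111.11111111.11111111.10000000
AND operation:
Net:  10111011.01100110.11110110.10000000
Network: 187.102.246.128/25


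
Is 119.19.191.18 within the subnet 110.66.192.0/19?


Subnet network: 110.66.192.0
Test IP AND mask: 119.19.160.0
No, 119.19.191.18 is not in 110.66.192.0/19


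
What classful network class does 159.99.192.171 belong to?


First octet: 159
Binary: 10011111
10xxxxxx -> Class B (128-191)
Class B, default mask 255.255.0.0 (/16)


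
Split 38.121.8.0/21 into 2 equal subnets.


New prefix = 21 + 1 = 22
Each subnet has 1024 addresses
  38.121.8.0/22
  38.121.12.0/22
Subnets: 38.121.8.0/22, 38.121.12.0/22


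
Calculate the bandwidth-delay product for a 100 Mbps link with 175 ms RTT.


BDP = bandwidth * RTT
= 100 Mbps * 175 ms
= 100 * 1e6 * 175 / 1000 bits
= 17500000 bits
= 2187500 bytes
= 2136.2305 KB
BDP = 17500000 bits (2187500 bytes)


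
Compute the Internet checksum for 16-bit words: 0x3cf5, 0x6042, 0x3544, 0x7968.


Sum all words (with carry folding):
+ 0x3cf5 = 0x3cf5
+ 0x6042 = 0x9d37
+ 0x3544 = 0xd27b
+ 0x7968 = 0x4be4
One's complement: ~0x4be4
Checksum = 0xb41b


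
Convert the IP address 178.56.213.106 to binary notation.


178 = 10110010
56 = 00111000
213 = 11010101
106 = 01101010
Binary: 10110010.00111000.11010101.01101010


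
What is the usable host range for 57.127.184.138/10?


Network: 57.64.0.0
Broadcast: 57.127.255.255
First usable = network + 1
Last usable = broadcast - 1
Range: 57.64.0.1 to 57.127.255.254


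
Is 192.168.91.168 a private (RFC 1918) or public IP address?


RFC 1918 private ranges:
  10.0.0.0/8 (10.0.0.0 - 10.255.255.255)
  172.16.0.0/12 (172.16.0.0 - 172.31.255.255)
  192.168.0.0/16 (192.168.0.0 - 192.168.255.255)
Private (in 192.168.0.0/16)


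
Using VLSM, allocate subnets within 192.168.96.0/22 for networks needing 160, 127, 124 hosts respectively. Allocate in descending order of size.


160 hosts -> /24 (254 usable): 192.168.96.0/24
127 hosts -> /24 (254 usable): 192.168.97.0/24
124 hosts -> /25 (126 usable): 192.168.98.0/25
Allocation: 192.168.96.0/24 (160 hosts, 254 usable); 192.168.97.0/24 (127 hosts, 254 usable); 192.168.98.0/25 (124 hosts, 126 usable)


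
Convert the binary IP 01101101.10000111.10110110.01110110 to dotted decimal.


01101101 = 109
10000111 = 135
10110110 = 182
01110110 = 118
IP: 109.135.182.118


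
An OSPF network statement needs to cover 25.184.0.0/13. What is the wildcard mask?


Subnet mask: 255.248.0.0
Wildcard = 255.255.255.255 - subnet mask
255 - 255 = 0
255 - 248 = 7
255 - 0 = 255
255 - 0 = 255
Wildcard: 0.7.255.255


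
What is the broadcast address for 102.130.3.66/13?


Network: 102.128.0.0/13
Host bits = 19
Set all host bits to 1:
Broadcast: 102.135.255.255


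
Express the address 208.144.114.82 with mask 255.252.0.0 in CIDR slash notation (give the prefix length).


Binary: 11111111.11111100.00000000.00000000
Count leading 1s
Prefix: /14


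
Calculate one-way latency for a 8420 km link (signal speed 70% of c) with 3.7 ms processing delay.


Speed = 0.7 * 3e5 km/s = 210000 km/s
Propagation delay = 8420 / 210000 = 0.0401 s = 40.0952 ms
Processing delay = 3.7 ms
Total one-way latency = 43.7952 ms


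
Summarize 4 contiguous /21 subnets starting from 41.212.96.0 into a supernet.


Original prefix: /21
Number of subnets: 4 = 2^2
New prefix = 21 - 2 = 19
Supernet: 41.212.96.0/19


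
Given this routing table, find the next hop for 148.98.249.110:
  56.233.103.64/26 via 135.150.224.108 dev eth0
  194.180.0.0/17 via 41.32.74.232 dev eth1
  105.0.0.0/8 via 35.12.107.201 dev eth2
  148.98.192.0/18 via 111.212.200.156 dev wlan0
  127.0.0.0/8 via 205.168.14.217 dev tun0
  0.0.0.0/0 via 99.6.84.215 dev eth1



Longest prefix match for 148.98.249.110:
  /26 56.233.103.64: no
  /17 194.180.0.0: no
  /8 105.0.0.0: no
  /18 148.98.192.0: MATCH
  /8 127.0.0.0: no
  /0 0.0.0.0: MATCH
Selected: next-hop 111.212.200.156 via wlan0 (matched /18)


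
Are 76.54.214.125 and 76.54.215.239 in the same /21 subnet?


Mask: 255.255.248.0
76.54.214.125 AND mask = 76.54.208.0
76.54.215.239 AND mask = 76.54.208.0
Yes, same subnet (76.54.208.0)


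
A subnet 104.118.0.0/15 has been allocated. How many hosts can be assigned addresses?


Host bits = 32 - 15 = 17
Total addresses = 2^17 = 131072
Usable = total - 2 (network and broadcast)
Usable hosts: 131070


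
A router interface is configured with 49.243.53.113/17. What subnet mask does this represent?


/17 means 17 network bits, 15 host bits
Binary: 11111111111111111000000000000000
Mask: 255.255.128.0


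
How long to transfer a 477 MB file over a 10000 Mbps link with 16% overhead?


Effective throughput = 10000 * (1 - 16/100) = 8400 Mbps
File size in Mb = 477 * 8 = 3816 Mb
Time = 3816 / 8400
Time = 0.4543 seconds


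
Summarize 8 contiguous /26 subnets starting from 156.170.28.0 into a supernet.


Original prefix: /26
Number of subnets: 8 = 2^3
New prefix = 26 - 3 = 23
Supernet: 156.170.28.0/23


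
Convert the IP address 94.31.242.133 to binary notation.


94 = 01011110
31 = 00011111
242 = 11110010
133 = 10000101
Binary: 01011110.00011111.11110010.10000101


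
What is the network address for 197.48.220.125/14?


IP:   11000101.00110000.11011100.01111101
Mask: 11111111.11111100.00000000.00000000
AND operation:
Net:  11000101.00110000.00000000.00000000
Network: 197.48.0.0/14


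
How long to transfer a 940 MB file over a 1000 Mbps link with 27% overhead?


Effective throughput = 1000 * (1 - 27/100) = 730 Mbps
File size in Mb = 940 * 8 = 7520 Mb
Time = 7520 / 730
Time = 10.3014 seconds


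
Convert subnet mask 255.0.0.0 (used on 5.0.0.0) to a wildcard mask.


Subnet mask: 255.0.0.0
Wildcard = 255.255.255.255 - subnet mask
255 - 255 = 0
255 - 0 = 255
255 - 0 = 255
255 - 0 = 255
Wildcard: 0.255.255.255


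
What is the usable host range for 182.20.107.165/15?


Network: 182.20.0.0
Broadcast: 182.21.255.255
First usable = network + 1
Last usable = broadcast - 1
Range: 182.20.0.1 to 182.21.255.254


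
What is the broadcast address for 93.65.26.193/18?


Network: 93.65.0.0/18
Host bits = 14
Set all host bits to 1:
Broadcast: 93.65.63.255


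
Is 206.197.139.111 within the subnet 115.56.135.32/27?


Subnet network: 115.56.135.32
Test IP AND mask: 206.197.139.96
No, 206.197.139.111 is not in 115.56.135.32/27


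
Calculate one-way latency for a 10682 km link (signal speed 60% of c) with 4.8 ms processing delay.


Speed = 0.6 * 3e5 km/s = 180000 km/s
Propagation delay = 10682 / 180000 = 0.0593 s = 59.3444 ms
Processing delay = 4.8 ms
Total one-way latency = 64.1444 ms


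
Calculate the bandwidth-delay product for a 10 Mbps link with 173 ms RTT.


BDP = bandwidth * RTT
= 10 Mbps * 173 ms
= 10 * 1e6 * 173 / 1000 bits
= 1730000 bits
= 216250 bytes
= 211.1816 KB
BDP = 1730000 bits (216250 bytes)


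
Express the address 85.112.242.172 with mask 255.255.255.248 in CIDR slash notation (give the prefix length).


Binary: 11111111.11111111.11111111.11111000
Count leading 1s
Prefix: /29


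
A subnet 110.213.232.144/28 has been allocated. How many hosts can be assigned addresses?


Host bits = 32 - 28 = 4
Total addresses = 2^4 = 16
Usable = total - 2 (network and broadcast)
Usable hosts: 14


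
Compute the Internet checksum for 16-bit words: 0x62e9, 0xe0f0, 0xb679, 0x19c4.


Sum all words (with carry folding):
+ 0x62e9 = 0x62e9
+ 0xe0f0 = 0x43da
+ 0xb679 = 0xfa53
+ 0x19c4 = 0x1418
One's complement: ~0x1418
Checksum = 0xebe7


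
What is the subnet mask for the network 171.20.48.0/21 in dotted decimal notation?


/21 means 21 network bits, 11 host bits
Binary: 11111111111111111111100000000000
Mask: 255.255.248.0


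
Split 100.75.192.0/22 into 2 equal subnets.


New prefix = 22 + 1 = 23
Each subnet has 512 addresses
  100.75.192.0/23
  100.75.194.0/23
Subnets: 100.75.192.0/23, 100.75.194.0/23


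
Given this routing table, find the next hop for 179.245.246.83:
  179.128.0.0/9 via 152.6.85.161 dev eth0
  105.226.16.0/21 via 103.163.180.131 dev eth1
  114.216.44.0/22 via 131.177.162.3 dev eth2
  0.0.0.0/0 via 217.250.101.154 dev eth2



Longest prefix match for 179.245.246.83:
  /9 179.128.0.0: MATCH
  /21 105.226.16.0: no
  /22 114.216.44.0: no
  /0 0.0.0.0: MATCH
Selected: next-hop 152.6.85.161 via eth0 (matched /9)


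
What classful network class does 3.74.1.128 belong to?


First octet: 3
Binary: 00000011
0xxxxxxx -> Class A (1-126)
Class A, default mask 255.0.0.0 (/8)


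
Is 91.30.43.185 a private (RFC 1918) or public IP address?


RFC 1918 private ranges:
  10.0.0.0/8 (10.0.0.0 - 10.255.255.255)
  172.16.0.0/12 (172.16.0.0 - 172.31.255.255)
  192.168.0.0/16 (192.168.0.0 - 192.168.255.255)
Public (not in any RFC 1918 range)


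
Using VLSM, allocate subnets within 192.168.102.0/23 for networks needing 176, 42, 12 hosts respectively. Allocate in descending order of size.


176 hosts -> /24 (254 usable): 192.168.102.0/24
42 hosts -> /26 (62 usable): 192.168.103.0/26
12 hosts -> /28 (14 usable): 192.168.103.64/28
Allocation: 192.168.102.0/24 (176 hosts, 254 usable); 192.168.103.0/26 (42 hosts, 62 usable); 192.168.103.64/28 (12 hosts, 14 usable)


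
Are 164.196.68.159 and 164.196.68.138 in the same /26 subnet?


Mask: 255.255.255.192
164.196.68.159 AND mask = 164.196.68.128
164.196.68.138 AND mask = 164.196.68.128
Yes, same subnet (164.196.68.128)


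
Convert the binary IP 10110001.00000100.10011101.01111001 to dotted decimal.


10110001 = 177
00000100 = 4
10011101 = 157
01111001 = 121
IP: 177.4.157.121


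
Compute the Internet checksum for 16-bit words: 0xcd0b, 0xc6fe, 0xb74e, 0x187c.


Sum all words (with carry folding):
+ 0xcd0b = 0xcd0b
+ 0xc6fe = 0x940a
+ 0xb74e = 0x4b59
+ 0x187c = 0x63d5
One's complement: ~0x63d5
Checksum = 0x9c2a


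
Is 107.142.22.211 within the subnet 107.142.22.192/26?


Subnet network: 107.142.22.192
Test IP AND mask: 107.142.22.192
Yes, 107.142.22.211 is in 107.142.22.192/26


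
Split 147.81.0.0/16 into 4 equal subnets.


New prefix = 16 + 2 = 18
Each subnet has 16384 addresses
  147.81.0.0/18
  147.81.64.0/18
  147.81.128.0/18
  147.81.192.0/18
Subnets: 147.81.0.0/18, 147.81.64.0/18, 147.81.128.0/18, 147.81.192.0/18


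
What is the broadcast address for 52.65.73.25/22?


Network: 52.65.72.0/22
Host bits = 10
Set all host bits to 1:
Broadcast: 52.65.75.255


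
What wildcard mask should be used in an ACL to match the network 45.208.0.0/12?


Subnet mask: 255.240.0.0
Wildcard = 255.255.255.255 - subnet mask
255 - 255 = 0
255 - 240 = 15
255 - 0 = 255
255 - 0 = 255
Wildcard: 0.15.255.255


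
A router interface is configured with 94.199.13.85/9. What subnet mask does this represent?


/9 means 9 network bits, 23 host bits
Binary: 11111111100000000000000000000000
Mask: 255.128.0.0


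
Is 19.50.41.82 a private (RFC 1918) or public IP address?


RFC 1918 private ranges:
  10.0.0.0/8 (10.0.0.0 - 10.255.255.255)
  172.16.0.0/12 (172.16.0.0 - 172.31.255.255)
  192.168.0.0/16 (192.168.0.0 - 192.168.255.255)
Public (not in any RFC 1918 range)


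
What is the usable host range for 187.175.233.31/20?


Network: 187.175.224.0
Broadcast: 187.175.239.255
First usable = network + 1
Last usable = broadcast - 1
Range: 187.175.224.1 to 187.175.239.254


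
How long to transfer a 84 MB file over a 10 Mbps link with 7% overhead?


Effective throughput = 10 * (1 - 7/100) = 9.3 Mbps
File size in Mb = 84 * 8 = 672 Mb
Time = 672 / 9.3
Time = 72.2581 seconds


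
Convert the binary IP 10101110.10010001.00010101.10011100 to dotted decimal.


10101110 = 174
10010001 = 145
00010101 = 21
10011100 = 156
IP: 174.145.21.156


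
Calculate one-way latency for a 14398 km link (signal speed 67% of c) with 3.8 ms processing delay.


Speed = 0.67 * 3e5 km/s = 201000 km/s
Propagation delay = 14398 / 201000 = 0.0716 s = 71.6318 ms
Processing delay = 3.8 ms
Total one-way latency = 75.4318 ms


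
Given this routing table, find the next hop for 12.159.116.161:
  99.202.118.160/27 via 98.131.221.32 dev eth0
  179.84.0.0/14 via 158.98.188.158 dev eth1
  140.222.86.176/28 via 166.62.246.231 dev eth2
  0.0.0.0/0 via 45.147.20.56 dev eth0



Longest prefix match for 12.159.116.161:
  /27 99.202.118.160: no
  /14 179.84.0.0: no
  /28 140.222.86.176: no
  /0 0.0.0.0: MATCH
Selected: next-hop 45.147.20.56 via eth0 (matched /0)


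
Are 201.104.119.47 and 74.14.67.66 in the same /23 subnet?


Mask: 255.255.254.0
201.104.119.47 AND mask = 201.104.118.0
74.14.67.66 AND mask = 74.14.66.0
No, different subnets (201.104.118.0 vs 74.14.66.0)


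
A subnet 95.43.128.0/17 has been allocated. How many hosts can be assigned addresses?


Host bits = 32 - 17 = 15
Total addresses = 2^15 = 32768
Usable = total - 2 (network and broadcast)
Usable hosts: 32766


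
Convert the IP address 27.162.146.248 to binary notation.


27 = 00011011
162 = 10100010
146 = 10010010
248 = 11111000
Binary: 00011011.10100010.10010010.11111000


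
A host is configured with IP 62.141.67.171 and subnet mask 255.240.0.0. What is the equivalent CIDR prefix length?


Binary: 11111111.11110000.00000000.00000000
Count leading 1s
Prefix: /12


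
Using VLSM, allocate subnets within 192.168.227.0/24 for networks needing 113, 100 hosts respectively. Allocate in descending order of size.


113 hosts -> /25 (126 usable): 192.168.227.0/25
100 hosts -> /25 (126 usable): 192.168.227.128/25
Allocation: 192.168.227.0/25 (113 hosts, 126 usable); 192.168.227.128/25 (100 hosts, 126 usable)


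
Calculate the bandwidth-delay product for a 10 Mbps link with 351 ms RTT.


BDP = bandwidth * RTT
= 10 Mbps * 351 ms
= 10 * 1e6 * 351 / 1000 bits
= 3510000 bits
= 438750 bytes
= 428.4668 KB
BDP = 3510000 bits (438750 bytes)


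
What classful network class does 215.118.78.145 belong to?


First octet: 215
Binary: 11010111
110xxxxx -> Class C (192-223)
Class C, default mask 255.255.255.0 (/24)


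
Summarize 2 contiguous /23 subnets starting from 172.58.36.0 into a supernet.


Original prefix: /23
Number of subnets: 2 = 2^1
New prefix = 23 - 1 = 22
Supernet: 172.58.36.0/22


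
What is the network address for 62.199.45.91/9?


IP:   00111110.11000111.00101101.01011011
Mask: 11111111.10000000.00000000.00000000
AND operation:
Net:  00111110.10000000.00000000.00000000
Network: 62.128.0.0/9


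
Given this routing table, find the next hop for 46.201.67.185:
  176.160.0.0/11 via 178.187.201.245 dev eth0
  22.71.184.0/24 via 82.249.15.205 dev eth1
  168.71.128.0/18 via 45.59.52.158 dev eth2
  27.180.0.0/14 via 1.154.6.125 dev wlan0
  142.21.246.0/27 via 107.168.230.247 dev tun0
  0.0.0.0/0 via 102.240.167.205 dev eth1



Longest prefix match for 46.201.67.185:
  /11 176.160.0.0: no
  /24 22.71.184.0: no
  /18 168.71.128.0: no
  /14 27.180.0.0: no
  /27 142.21.246.0: no
  /0 0.0.0.0: MATCH
Selected: next-hop 102.240.167.205 via eth1 (matched /0)
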